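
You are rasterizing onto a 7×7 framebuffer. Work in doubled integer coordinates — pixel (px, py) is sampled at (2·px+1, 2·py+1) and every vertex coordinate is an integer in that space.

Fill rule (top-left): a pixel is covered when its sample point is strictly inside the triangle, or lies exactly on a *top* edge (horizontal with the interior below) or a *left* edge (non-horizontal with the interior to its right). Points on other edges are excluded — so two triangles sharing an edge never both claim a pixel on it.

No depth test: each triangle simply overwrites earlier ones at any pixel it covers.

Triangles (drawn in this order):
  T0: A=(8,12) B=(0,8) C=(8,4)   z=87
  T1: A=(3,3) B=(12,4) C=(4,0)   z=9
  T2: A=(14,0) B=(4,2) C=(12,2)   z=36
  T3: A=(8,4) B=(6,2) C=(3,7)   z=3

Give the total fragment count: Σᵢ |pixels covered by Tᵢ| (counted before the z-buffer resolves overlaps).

T0:
  2·area = 64
  edge (8, 12)→(0, 8): d=(-8,-4) top-left  bias=+0
  edge (0, 8)→(8, 4): d=(8,-4) top-left  bias=+0
  edge (8, 4)→(8, 12): d=(0,8) right/bottom  bias=-1
    (3,2)@(7, 5): e=[52,4,8] → #
    (4,2)@(9, 5): e=[60,12,-8] → ·
    (1,3)@(3, 7): e=[20,4,40] → #
    (2,3)@(5, 7): e=[28,12,24] → #
    (4,3)@(9, 7): e=[44,28,-8] → ·
    (1,4)@(3, 9): e=[4,20,40] → #
    (4,4)@(9, 9): e=[28,44,-8] → ·
    (1,5)@(3, 11): e=[-12,36,40] → ·
    (2,5)@(5, 11): e=[-4,44,24] → ·
    (3,5)@(7, 11): e=[4,52,8] → #
    (4,5)@(9, 11): e=[12,60,-8] → ·
    (3,6)@(7, 13): e=[-12,68,8] → ·
  covered (8 px):
    · · · · · · ·
    · · · · · · ·
    · · · # · · ·
    · # # # · · ·
    · # # # · · ·
    · · · # · · ·
    · · · · · · ·
T1:
  2·area = 28  (B↔C swapped to make it positive)
  edge (3, 3)→(4, 0): d=(1,-3) top-left  bias=+0
  edge (4, 0)→(12, 4): d=(8,4) right/bottom  bias=-1
  edge (12, 4)→(3, 3): d=(-9,-1) top-left  bias=+0
    (2,0)@(5, 1): e=[4,4,20] → #
    (3,0)@(7, 1): e=[10,-4,22] → ·
    (1,1)@(3, 3): e=[0,28,0] → #  [on edge]
    (3,1)@(7, 3): e=[12,12,4] → #
    (4,1)@(9, 3): e=[18,4,6] → #
    (5,1)@(11, 3): e=[24,-4,8] → ·
    (1,2)@(3, 5): e=[2,44,-18] → ·
    (2,2)@(5, 5): e=[8,36,-16] → ·
    (3,2)@(7, 5): e=[14,28,-14] → ·
    (4,2)@(9, 5): e=[20,20,-12] → ·
    (0,4)@(1, 9): e=[0,84,-56] → ·  [on edge]
  covered (5 px):
    · · # · · · ·
    · # # # # · ·
    · · · · · · ·
    · · · · · · ·
    · · · · · · ·
    · · · · · · ·
    · · · · · · ·
T2:
  2·area = 16  (B↔C swapped to make it positive)
  edge (14, 0)→(12, 2): d=(-2,2) right/bottom  bias=-1
  edge (12, 2)→(4, 2): d=(-8,0) right/bottom  bias=-1
  edge (4, 2)→(14, 0): d=(10,-2) top-left  bias=+0
    (4,0)@(9, 1): e=[8,8,0] → #  [on edge]
    (5,0)@(11, 1): e=[4,8,4] → #
    (6,0)@(13, 1): e=[0,8,8] → ·  [on edge]
    (4,1)@(9, 3): e=[4,-8,20] → ·
    (5,1)@(11, 3): e=[0,-8,24] → ·  [on edge]
    (4,2)@(9, 5): e=[0,-24,40] → ·  [on edge]
    (3,3)@(7, 7): e=[0,-40,56] → ·  [on edge]
    (2,4)@(5, 9): e=[0,-56,72] → ·  [on edge]
    (1,5)@(3, 11): e=[0,-72,88] → ·  [on edge]
    (0,6)@(1, 13): e=[0,-88,104] → ·  [on edge]
  covered (2 px):
    · · · · # # ·
    · · · · · · ·
    · · · · · · ·
    · · · · · · ·
    · · · · · · ·
    · · · · · · ·
    · · · · · · ·
T3:
  2·area = 16  (B↔C swapped to make it positive)
  edge (8, 4)→(3, 7): d=(-5,3) right/bottom  bias=-1
  edge (3, 7)→(6, 2): d=(3,-5) top-left  bias=+0
  edge (6, 2)→(8, 4): d=(2,2) right/bottom  bias=-1
    (2,0)@(5, 1): e=[24,-8,0] → ·  [on edge]
    (6,0)@(13, 1): e=[0,32,-16] → ·  [on edge]
    (3,1)@(7, 3): e=[8,8,0] → ·  [on edge]
    (2,2)@(5, 5): e=[4,4,8] → #
    (3,2)@(7, 5): e=[-2,14,4] → ·
    (4,2)@(9, 5): e=[-8,24,0] → ·  [on edge]
    (1,3)@(3, 7): e=[0,0,16] → ·  [on edge]
    (2,3)@(5, 7): e=[-6,10,12] → ·
    (5,3)@(11, 7): e=[-24,40,0] → ·  [on edge]
    (6,4)@(13, 9): e=[-40,56,0] → ·  [on edge]
  covered (1 px):
    · · · · · · ·
    · · · · · · ·
    · · # · · · ·
    · · · · · · ·
    · · · · · · ·
    · · · · · · ·
    · · · · · · ·

Final: 16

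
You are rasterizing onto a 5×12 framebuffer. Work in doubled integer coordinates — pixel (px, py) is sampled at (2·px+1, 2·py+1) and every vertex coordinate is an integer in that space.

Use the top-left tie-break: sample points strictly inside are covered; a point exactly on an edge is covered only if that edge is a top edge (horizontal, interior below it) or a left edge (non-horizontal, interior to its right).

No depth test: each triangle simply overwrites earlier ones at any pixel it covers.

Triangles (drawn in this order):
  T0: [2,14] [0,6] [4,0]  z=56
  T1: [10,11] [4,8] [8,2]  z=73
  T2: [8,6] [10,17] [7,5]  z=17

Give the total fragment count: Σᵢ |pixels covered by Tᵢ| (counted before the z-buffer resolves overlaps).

T0:
  2·area = 44
  edge (2, 14)→(0, 6): d=(-2,-8) top-left  bias=+0
  edge (0, 6)→(4, 0): d=(4,-6) top-left  bias=+0
  edge (4, 0)→(2, 14): d=(-2,14) right/bottom  bias=-1
    (1,1)@(3, 3): e=[30,6,8] → █
    (2,1)@(5, 3): e=[46,18,-20] → ·
    (0,2)@(1, 5): e=[10,2,32] → █
    (2,2)@(5, 5): e=[42,26,-24] → ·
    (0,3)@(1, 7): e=[6,10,28] → █
    (1,3)@(3, 7): e=[22,22,0] → ·  [on edge]
    (0,4)@(1, 9): e=[2,18,24] → █
    (1,4)@(3, 9): e=[18,30,-4] → ·
    (0,5)@(1, 11): e=[-2,26,20] → ·
    (0,10)@(1, 21): e=[-22,66,0] → ·  [on edge]
  covered (5 px):
    · · · · ·
    · █ · · ·
    █ █ · · ·
    █ · · · ·
    █ · · · ·
    · · · · ·
    · · · · ·
    · · · · ·
    · · · · ·
    · · · · ·
    · · · · ·
    · · · · ·
T1:
  2·area = 48
  edge (10, 11)→(4, 8): d=(-6,-3) top-left  bias=+0
  edge (4, 8)→(8, 2): d=(4,-6) top-left  bias=+0
  edge (8, 2)→(10, 11): d=(2,9) right/bottom  bias=-1
    (3,2)@(7, 5): e=[27,6,15] → █
    (4,2)@(9, 5): e=[33,18,-3] → ·
    (2,3)@(5, 7): e=[9,2,37] → █
    (4,3)@(9, 7): e=[21,26,1] → █
    (2,4)@(5, 9): e=[-3,10,41] → ·
    (3,4)@(7, 9): e=[3,22,23] → █
    (3,5)@(7, 11): e=[-9,30,27] → ·
    (4,5)@(9, 11): e=[-3,42,9] → ·
  covered (6 px):
    · · · · ·
    · · · · ·
    · · · █ ·
    · · █ █ █
    · · · █ █
    · · · · ·
    · · · · ·
    · · · · ·
    · · · · ·
    · · · · ·
    · · · · ·
    · · · · ·
T2:
  2·area = 9
  edge (8, 6)→(10, 17): d=(2,11) right/bottom  bias=-1
  edge (10, 17)→(7, 5): d=(-3,-12) top-left  bias=+0
  edge (7, 5)→(8, 6): d=(1,1) right/bottom  bias=-1
    (1,0)@(3, 1): e=[45,-36,0] → ·  [on edge]
    (2,1)@(5, 3): e=[27,-18,0] → ·  [on edge]
    (3,2)@(7, 5): e=[9,0,0] → ·  [on edge]
    (4,3)@(9, 7): e=[-9,18,0] → ·  [on edge]
    (4,6)@(9, 13): e=[3,0,6] → █  [on edge]
    (4,7)@(9, 15): e=[7,-6,8] → ·
  covered (1 px):
    · · · · ·
    · · · · ·
    · · · · ·
    · · · · ·
    · · · · ·
    · · · · ·
    · · · · █
    · · · · ·
    · · · · ·
    · · · · ·
    · · · · ·
    · · · · ·

Final: 12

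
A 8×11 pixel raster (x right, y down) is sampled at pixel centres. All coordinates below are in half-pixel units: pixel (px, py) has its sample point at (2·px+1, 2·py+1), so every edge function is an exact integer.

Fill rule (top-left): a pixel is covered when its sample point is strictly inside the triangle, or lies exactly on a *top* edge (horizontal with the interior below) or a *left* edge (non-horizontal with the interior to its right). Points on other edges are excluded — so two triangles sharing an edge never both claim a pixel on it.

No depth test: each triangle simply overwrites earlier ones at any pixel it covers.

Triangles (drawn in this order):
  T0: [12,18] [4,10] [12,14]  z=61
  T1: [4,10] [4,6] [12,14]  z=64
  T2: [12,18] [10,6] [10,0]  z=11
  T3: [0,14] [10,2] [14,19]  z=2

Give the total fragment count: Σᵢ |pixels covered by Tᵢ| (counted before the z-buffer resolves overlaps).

T0:
  2·area = 32
  edge (12, 18)→(4, 10): d=(-8,-8) top-left  bias=+0
  edge (4, 10)→(12, 14): d=(8,4) right/bottom  bias=-1
  edge (12, 14)→(12, 18): d=(0,4) right/bottom  bias=-1
    (0,3)@(1, 7): e=[0,-12,44] → ·  [on edge]
    (1,4)@(3, 9): e=[0,-4,36] → ·  [on edge]
    (2,5)@(5, 11): e=[0,4,28] → █  [on edge]
    (3,5)@(7, 11): e=[16,-4,20] → ·
    (2,6)@(5, 13): e=[-16,20,28] → ·
    (3,6)@(7, 13): e=[0,12,20] → █  [on edge]
    (4,6)@(9, 13): e=[16,4,12] → █
    (5,6)@(11, 13): e=[32,-4,4] → ·
    (3,7)@(7, 15): e=[-16,28,20] → ·
    (4,7)@(9, 15): e=[0,20,12] → █  [on edge]
    (5,7)@(11, 15): e=[16,12,4] → █
    (6,7)@(13, 15): e=[32,4,-4] → ·
    (5,8)@(11, 17): e=[0,28,4] → █  [on edge]
    (6,9)@(13, 19): e=[0,36,-4] → ·  [on edge]
    (7,10)@(15, 21): e=[0,44,-12] → ·  [on edge]
  covered (6 px):
    · · · · · · · ·
    · · · · · · · ·
    · · · · · · · ·
    · · · · · · · ·
    · · · · · · · ·
    · · █ · · · · ·
    · · · █ █ · · ·
    · · · · █ █ · ·
    · · · · · █ · ·
    · · · · · · · ·
    · · · · · · · ·
T1:
  2·area = 32
  edge (4, 10)→(4, 6): d=(0,-4) top-left  bias=+0
  edge (4, 6)→(12, 14): d=(8,8) right/bottom  bias=-1
  edge (12, 14)→(4, 10): d=(-8,-4) top-left  bias=+0
    (0,1)@(1, 3): e=[-12,0,44] → ·  [on edge]
    (1,2)@(3, 5): e=[-4,0,36] → ·  [on edge]
    (2,3)@(5, 7): e=[4,0,28] → ·  [on edge]
    (2,4)@(5, 9): e=[4,16,12] → █
    (3,4)@(7, 9): e=[12,0,20] → ·  [on edge]
    (2,5)@(5, 11): e=[4,32,-4] → ·
    (3,5)@(7, 11): e=[12,16,4] → █
    (4,5)@(9, 11): e=[20,0,12] → ·  [on edge]
    (3,6)@(7, 13): e=[12,32,-12] → ·
    (5,6)@(11, 13): e=[28,0,4] → ·  [on edge]
    (6,7)@(13, 15): e=[36,0,-4] → ·  [on edge]
    (7,8)@(15, 17): e=[44,0,-12] → ·  [on edge]
  covered (2 px):
    · · · · · · · ·
    · · · · · · · ·
    · · · · · · · ·
    · · · · · · · ·
    · · █ · · · · ·
    · · · █ · · · ·
    · · · · · · · ·
    · · · · · · · ·
    · · · · · · · ·
    · · · · · · · ·
    · · · · · · · ·
T2:
  2·area = 12
  edge (12, 18)→(10, 6): d=(-2,-12) top-left  bias=+0
  edge (10, 6)→(10, 0): d=(0,-6) top-left  bias=+0
  edge (10, 0)→(12, 18): d=(2,18) right/bottom  bias=-1
    (5,4)@(11, 9): e=[6,6,0] → ·  [on edge]
    (5,5)@(11, 11): e=[2,6,4] → █
    (6,5)@(13, 11): e=[26,18,-32] → ·
    (5,6)@(11, 13): e=[-2,6,8] → ·
  covered (1 px):
    · · · · · · · ·
    · · · · · · · ·
    · · · · · · · ·
    · · · · · · · ·
    · · · · · · · ·
    · · · · · █ · ·
    · · · · · · · ·
    · · · · · · · ·
    · · · · · · · ·
    · · · · · · · ·
    · · · · · · · ·
T3:
  2·area = 218
  edge (0, 14)→(10, 2): d=(10,-12) top-left  bias=+0
  edge (10, 2)→(14, 19): d=(4,17) right/bottom  bias=-1
  edge (14, 19)→(0, 14): d=(-14,-5) top-left  bias=+0
    (4,2)@(9, 5): e=[18,29,171] → █
    (5,2)@(11, 5): e=[42,-5,181] → ·
    (3,3)@(7, 7): e=[14,71,133] → █
    (5,3)@(11, 7): e=[62,3,153] → █
    (6,3)@(13, 7): e=[86,-31,163] → ·
    (2,4)@(5, 9): e=[10,113,95] → █
    (6,4)@(13, 9): e=[106,-23,135] → ·
    (1,5)@(3, 11): e=[6,155,57] → █
    (6,5)@(13, 11): e=[126,-15,107] → ·
    (0,6)@(1, 13): e=[2,197,19] → █
    (6,6)@(13, 13): e=[146,-7,79] → ·
    (0,7)@(1, 15): e=[22,205,-9] → ·
  covered (28 px):
    · · · · · · · ·
    · · · · · · · ·
    · · · · █ · · ·
    · · · █ █ █ · ·
    · · █ █ █ █ · ·
    · █ █ █ █ █ · ·
    █ █ █ █ █ █ · ·
    · █ █ █ █ █ █ ·
    · · · · █ █ █ ·
    · · · · · · · ·
    · · · · · · · ·

Final: 37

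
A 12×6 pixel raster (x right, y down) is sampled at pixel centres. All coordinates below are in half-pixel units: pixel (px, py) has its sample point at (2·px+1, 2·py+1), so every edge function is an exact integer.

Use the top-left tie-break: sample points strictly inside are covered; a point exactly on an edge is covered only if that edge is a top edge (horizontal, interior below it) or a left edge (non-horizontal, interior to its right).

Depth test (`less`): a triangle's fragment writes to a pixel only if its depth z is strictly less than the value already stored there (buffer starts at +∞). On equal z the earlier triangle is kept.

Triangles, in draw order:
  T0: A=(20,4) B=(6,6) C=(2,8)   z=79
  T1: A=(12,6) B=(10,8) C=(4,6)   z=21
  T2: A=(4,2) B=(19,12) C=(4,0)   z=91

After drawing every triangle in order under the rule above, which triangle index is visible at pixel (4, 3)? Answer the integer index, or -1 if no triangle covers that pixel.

T0:
  2·area = 20  (B↔C swapped to make it positive)
  edge (20, 4)→(2, 8): d=(-18,4) right/bottom  bias=-1
  edge (2, 8)→(6, 6): d=(4,-2) top-left  bias=+0
  edge (6, 6)→(20, 4): d=(14,-2) top-left  bias=+0
    (6,2)@(13, 5): e=[10,10,0] → X  [on edge]
    (7,2)@(15, 5): e=[2,14,4] → X
    (8,2)@(17, 5): e=[-6,18,8] → .
    (2,3)@(5, 7): e=[6,2,12] → X
    (3,3)@(7, 7): e=[-2,6,16] → .
    (6,3)@(13, 7): e=[-26,18,28] → .
    (7,3)@(15, 7): e=[-34,22,32] → .
    (2,4)@(5, 9): e=[-30,10,40] → .
  covered (3 px):
    . . . . . . . . . . . .
    . . . . . . . . . . . .
    . . . . . . X X . . . .
    . . X . . . . . . . . .
    . . . . . . . . . . . .
    . . . . . . . . . . . .
T1:
  2·area = 16
  edge (12, 6)→(10, 8): d=(-2,2) right/bottom  bias=-1
  edge (10, 8)→(4, 6): d=(-6,-2) top-left  bias=+0
  edge (4, 6)→(12, 6): d=(8,0) top-left  bias=+0
    (8,0)@(17, 1): e=[0,56,-40] → .  [on edge]
    (7,1)@(15, 3): e=[0,40,-24] → .  [on edge]
    (0,2)@(1, 5): e=[24,0,-8] → .  [on edge]
    (6,2)@(13, 5): e=[0,24,-8] → .  [on edge]
    (3,3)@(7, 7): e=[8,0,8] → X  [on edge]
    (4,3)@(9, 7): e=[4,4,8] → X
    (5,3)@(11, 7): e=[0,8,8] → .  [on edge]
    (3,4)@(7, 9): e=[4,-12,24] → .
    (4,4)@(9, 9): e=[0,-8,24] → .  [on edge]
    (6,4)@(13, 9): e=[-8,0,24] → .  [on edge]
    (3,5)@(7, 11): e=[0,-24,40] → .  [on edge]
    (9,5)@(19, 11): e=[-24,0,40] → .  [on edge]
  covered (2 px):
    . . . . . . . . . . . .
    . . . . . . . . . . . .
    . . . . . . . . . . . .
    . . . X X . . . . . . .
    . . . . . . . . . . . .
    . . . . . . . . . . . .
T2:
  2·area = 30  (B↔C swapped to make it positive)
  edge (4, 2)→(4, 0): d=(0,-2) top-left  bias=+0
  edge (4, 0)→(19, 12): d=(15,12) right/bottom  bias=-1
  edge (19, 12)→(4, 2): d=(-15,-10) top-left  bias=+0
    (2,0)@(5, 1): e=[2,3,25] → X
    (3,0)@(7, 1): e=[6,-21,45] → .
    (2,1)@(5, 3): e=[2,33,-5] → .
    (3,1)@(7, 3): e=[6,9,15] → X
    (4,1)@(9, 3): e=[10,-15,35] → .
    (3,2)@(7, 5): e=[6,39,-15] → .
    (4,2)@(9, 5): e=[10,15,5] → X
    (5,2)@(11, 5): e=[14,-9,25] → .
    (4,3)@(9, 7): e=[10,45,-25] → .
    (7,4)@(15, 9): e=[22,3,5] → X
    (8,4)@(17, 9): e=[26,-21,25] → .
    (7,5)@(15, 11): e=[22,33,-25] → .
  covered (4 px):
    . . X . . . . . . . . .
    . . . X . . . . . . . .
    . . . . X . . . . . . .
    . . . . . . . . . . . .
    . . . . . . . X . . . .
    . . . . . . . . . . . .

Z-buffer (winner per pixel, '.' = empty):
  . . 2 . . . . . . . . .
  . . . 2 . . . . . . . .
  . . . . 2 . 0 0 . . . .
  . . 0 1 1 . . . . . . .
  . . . . . . . 2 . . . .
  . . . . . . . . . . . .

Answer: 1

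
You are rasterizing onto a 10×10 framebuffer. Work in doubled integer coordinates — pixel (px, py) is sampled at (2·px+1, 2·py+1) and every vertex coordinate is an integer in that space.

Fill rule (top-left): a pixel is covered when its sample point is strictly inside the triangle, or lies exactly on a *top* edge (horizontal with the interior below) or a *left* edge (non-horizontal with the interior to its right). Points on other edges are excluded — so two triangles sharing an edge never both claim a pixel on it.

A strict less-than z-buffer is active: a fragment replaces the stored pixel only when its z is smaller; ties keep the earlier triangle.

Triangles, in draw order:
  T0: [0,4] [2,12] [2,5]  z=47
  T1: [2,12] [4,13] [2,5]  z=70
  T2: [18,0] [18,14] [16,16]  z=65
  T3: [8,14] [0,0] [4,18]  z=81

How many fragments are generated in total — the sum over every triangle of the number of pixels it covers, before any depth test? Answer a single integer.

T0:
  2·area = 14  (B↔C swapped to make it positive)
  edge (0, 4)→(2, 5): d=(2,1) right/bottom  bias=-1
  edge (2, 5)→(2, 12): d=(0,7) right/bottom  bias=-1
  edge (2, 12)→(0, 4): d=(-2,-8) top-left  bias=+0
    (0,2)@(1, 5): e=[1,7,6] → X
    (1,2)@(3, 5): e=[-1,-7,22] → .
    (0,3)@(1, 7): e=[5,7,2] → X
    (1,3)@(3, 7): e=[3,-7,18] → .
    (0,4)@(1, 9): e=[9,7,-2] → .
  covered (2 px):
    . . . . . . . . . .
    . . . . . . . . . .
    X . . . . . . . . .
    X . . . . . . . . .
    . . . . . . . . . .
    . . . . . . . . . .
    . . . . . . . . . .
    . . . . . . . . . .
    . . . . . . . . . .
    . . . . . . . . . .
T1:
  2·area = 14  (B↔C swapped to make it positive)
  edge (2, 12)→(2, 5): d=(0,-7) top-left  bias=+0
  edge (2, 5)→(4, 13): d=(2,8) right/bottom  bias=-1
  edge (4, 13)→(2, 12): d=(-2,-1) top-left  bias=+0
    (0,0)@(1, 1): e=[-7,0,21] → .  [on edge]
    (1,4)@(3, 9): e=[7,0,7] → .  [on edge]
    (1,5)@(3, 11): e=[7,4,3] → X
    (2,5)@(5, 11): e=[21,-12,5] → .
    (1,6)@(3, 13): e=[7,8,-1] → .
    (2,8)@(5, 17): e=[21,0,-7] → .  [on edge]
  covered (1 px):
    . . . . . . . . . .
    . . . . . . . . . .
    . . . . . . . . . .
    . . . . . . . . . .
    . . . . . . . . . .
    . X . . . . . . . .
    . . . . . . . . . .
    . . . . . . . . . .
    . . . . . . . . . .
    . . . . . . . . . .
T2:
  2·area = 28
  edge (18, 0)→(18, 14): d=(0,14) right/bottom  bias=-1
  edge (18, 14)→(16, 16): d=(-2,2) right/bottom  bias=-1
  edge (16, 16)→(18, 0): d=(2,-16) top-left  bias=+0
    (8,4)@(17, 9): e=[14,12,2] → X
    (9,4)@(19, 9): e=[-14,8,34] → .
    (8,5)@(17, 11): e=[14,8,6] → X
    (9,5)@(19, 11): e=[-14,4,38] → .
    (8,6)@(17, 13): e=[14,4,10] → X
    (9,6)@(19, 13): e=[-14,0,42] → .  [on edge]
    (8,7)@(17, 15): e=[14,0,14] → .  [on edge]
    (7,8)@(15, 17): e=[42,0,-14] → .  [on edge]
    (6,9)@(13, 19): e=[70,0,-42] → .  [on edge]
  covered (3 px):
    . . . . . . . . . .
    . . . . . . . . . .
    . . . . . . . . . .
    . . . . . . . . . .
    . . . . . . . . X .
    . . . . . . . . X .
    . . . . . . . . X .
    . . . . . . . . . .
    . . . . . . . . . .
    . . . . . . . . . .
T3:
  2·area = 88  (B↔C swapped to make it positive)
  edge (8, 14)→(4, 18): d=(-4,4) right/bottom  bias=-1
  edge (4, 18)→(0, 0): d=(-4,-18) top-left  bias=+0
  edge (0, 0)→(8, 14): d=(8,14) right/bottom  bias=-1
    (0,1)@(1, 3): e=[72,6,10] → X
    (1,1)@(3, 3): e=[64,42,-18] → .
    (9,1)@(19, 3): e=[0,330,-242] → .  [on edge]
    (0,2)@(1, 5): e=[64,-2,26] → .
    (8,2)@(17, 5): e=[0,286,-198] → .  [on edge]
    (1,3)@(3, 7): e=[48,26,14] → X
    (2,3)@(5, 7): e=[40,62,-14] → .
    (7,3)@(15, 7): e=[0,242,-154] → .  [on edge]
    (1,4)@(3, 9): e=[40,18,30] → X
    (2,4)@(5, 9): e=[32,54,2] → X
    (3,4)@(7, 9): e=[24,90,-26] → .
    (6,4)@(13, 9): e=[0,198,-110] → .  [on edge]
    (5,5)@(11, 11): e=[0,154,-66] → .  [on edge]
    (4,6)@(9, 13): e=[0,110,-22] → .  [on edge]
    (3,7)@(7, 15): e=[0,66,22] → .  [on edge]
    (2,8)@(5, 17): e=[0,22,66] → .  [on edge]
    (1,9)@(3, 19): e=[0,-22,110] → .  [on edge]
  covered (10 px):
    . . . . . . . . . .
    X . . . . . . . . .
    . . . . . . . . . .
    . X . . . . . . . .
    . X X . . . . . . .
    . X X . . . . . . .
    . X X X . . . . . .
    . . X . . . . . . .
    . . . . . . . . . .
    . . . . . . . . . .

Result: 16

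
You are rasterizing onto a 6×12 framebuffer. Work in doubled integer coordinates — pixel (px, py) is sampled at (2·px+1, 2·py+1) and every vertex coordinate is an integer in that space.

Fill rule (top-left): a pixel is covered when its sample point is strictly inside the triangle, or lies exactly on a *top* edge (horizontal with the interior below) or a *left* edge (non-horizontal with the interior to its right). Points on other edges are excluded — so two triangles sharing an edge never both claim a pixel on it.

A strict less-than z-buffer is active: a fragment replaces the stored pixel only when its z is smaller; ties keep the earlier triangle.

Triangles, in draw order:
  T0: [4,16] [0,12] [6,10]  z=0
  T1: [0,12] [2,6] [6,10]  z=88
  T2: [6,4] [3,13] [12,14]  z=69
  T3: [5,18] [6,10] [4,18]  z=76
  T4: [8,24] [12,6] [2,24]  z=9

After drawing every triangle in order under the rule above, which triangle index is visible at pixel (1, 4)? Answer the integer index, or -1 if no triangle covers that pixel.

T0:
  2·area = 32
  edge (4, 16)→(0, 12): d=(-4,-4) top-left  bias=+0
  edge (0, 12)→(6, 10): d=(6,-2) top-left  bias=+0
  edge (6, 10)→(4, 16): d=(-2,6) right/bottom  bias=-1
    (4,0)@(9, 1): e=[80,-48,0] → .  [on edge]
    (3,3)@(7, 7): e=[48,-16,0] → .  [on edge]
    (4,4)@(9, 9): e=[48,0,-16] → .  [on edge]
    (1,5)@(3, 11): e=[16,0,16] → X  [on edge]
    (2,5)@(5, 11): e=[24,4,4] → X
    (3,5)@(7, 11): e=[32,8,-8] → .
    (0,6)@(1, 13): e=[0,8,24] → X  [on edge]
    (2,6)@(5, 13): e=[16,16,0] → .  [on edge]
    (0,7)@(1, 15): e=[-8,20,20] → .
    (1,7)@(3, 15): e=[0,24,8] → X  [on edge]
    (2,7)@(5, 15): e=[8,28,-4] → .
    (1,8)@(3, 17): e=[-8,36,4] → .
    (2,8)@(5, 17): e=[0,40,-8] → .  [on edge]
    (1,9)@(3, 19): e=[-16,48,0] → .  [on edge]
    (3,9)@(7, 19): e=[0,56,-24] → .  [on edge]
    (4,10)@(9, 21): e=[0,72,-40] → .  [on edge]
    (5,11)@(11, 23): e=[0,88,-56] → .  [on edge]
  covered (5 px):
    . . . . . .
    . . . . . .
    . . . . . .
    . . . . . .
    . . . . . .
    . X X . . .
    X X . . . .
    . X . . . .
    . . . . . .
    . . . . . .
    . . . . . .
    . . . . . .
T1:
  2·area = 32
  edge (0, 12)→(2, 6): d=(2,-6) top-left  bias=+0
  edge (2, 6)→(6, 10): d=(4,4) right/bottom  bias=-1
  edge (6, 10)→(0, 12): d=(-6,2) right/bottom  bias=-1
    (1,1)@(3, 3): e=[0,-16,48] → .  [on edge]
    (0,2)@(1, 5): e=[-8,0,40] → .  [on edge]
    (1,3)@(3, 7): e=[8,0,24] → .  [on edge]
    (0,4)@(1, 9): e=[0,16,16] → X  [on edge]
    (1,4)@(3, 9): e=[12,8,12] → X
    (2,4)@(5, 9): e=[24,0,8] → .  [on edge]
    (4,4)@(9, 9): e=[48,-16,0] → .  [on edge]
    (0,5)@(1, 11): e=[4,24,4] → X
    (1,5)@(3, 11): e=[16,16,0] → .  [on edge]
    (3,5)@(7, 11): e=[40,0,-8] → .  [on edge]
    (0,6)@(1, 13): e=[8,32,-8] → .
    (4,6)@(9, 13): e=[56,0,-24] → .  [on edge]
    (5,7)@(11, 15): e=[72,0,-40] → .  [on edge]
  covered (3 px):
    . . . . . .
    . . . . . .
    . . . . . .
    . . . . . .
    X X . . . .
    X . . . . .
    . . . . . .
    . . . . . .
    . . . . . .
    . . . . . .
    . . . . . .
    . . . . . .
T2:
  2·area = 84  (B↔C swapped to make it positive)
  edge (6, 4)→(12, 14): d=(6,10) right/bottom  bias=-1
  edge (12, 14)→(3, 13): d=(-9,-1) top-left  bias=+0
  edge (3, 13)→(6, 4): d=(3,-9) top-left  bias=+0
    (3,0)@(7, 1): e=[-28,112,0] → .  [on edge]
    (2,3)@(5, 7): e=[28,56,0] → X  [on edge]
    (3,3)@(7, 7): e=[8,58,18] → X
    (4,3)@(9, 7): e=[-12,60,36] → .
    (2,4)@(5, 9): e=[40,38,6] → X
    (4,4)@(9, 9): e=[0,42,42] → .  [on edge]
    (2,5)@(5, 11): e=[52,20,12] → X
    (4,5)@(9, 11): e=[12,24,48] → X
    (5,5)@(11, 11): e=[-8,26,66] → .
    (1,6)@(3, 13): e=[84,0,0] → X  [on edge]
    (5,6)@(11, 13): e=[4,8,72] → X
    (1,7)@(3, 15): e=[96,-18,6] → .
    (0,9)@(1, 19): e=[140,-56,0] → .  [on edge]
  covered (12 px):
    . . . . . .
    . . . . . .
    . . . . . .
    . . X X . .
    . . X X . .
    . . X X X .
    . X X X X X
    . . . . . .
    . . . . . .
    . . . . . .
    . . . . . .
    . . . . . .
T3:
  2·area = 8  (B↔C swapped to make it positive)
  edge (5, 18)→(4, 18): d=(-1,0) right/bottom  bias=-1
  edge (4, 18)→(6, 10): d=(2,-8) top-left  bias=+0
  edge (6, 10)→(5, 18): d=(-1,8) right/bottom  bias=-1
    (2,7)@(5, 15): e=[3,2,3] → X
    (3,7)@(7, 15): e=[3,18,-13] → .
    (2,8)@(5, 17): e=[1,6,1] → X
    (3,8)@(7, 17): e=[1,22,-15] → .
    (2,9)@(5, 19): e=[-1,10,-1] → .
  covered (2 px):
    . . . . . .
    . . . . . .
    . . . . . .
    . . . . . .
    . . . . . .
    . . . . . .
    . . . . . .
    . . X . . .
    . . X . . .
    . . . . . .
    . . . . . .
    . . . . . .
T4:
  2·area = 108  (B↔C swapped to make it positive)
  edge (8, 24)→(2, 24): d=(-6,0) right/bottom  bias=-1
  edge (2, 24)→(12, 6): d=(10,-18) top-left  bias=+0
  edge (12, 6)→(8, 24): d=(-4,18) right/bottom  bias=-1
    (5,4)@(11, 9): e=[90,12,6] → X
    (5,5)@(11, 11): e=[78,32,-2] → .
    (4,6)@(9, 13): e=[66,16,26] → X
    (5,6)@(11, 13): e=[66,52,-10] → .
    (3,7)@(7, 15): e=[54,0,54] → X  [on edge]
    (5,7)@(11, 15): e=[54,72,-18] → .
    (3,8)@(7, 17): e=[42,20,46] → X
    (5,8)@(11, 17): e=[42,92,-26] → .
    (2,9)@(5, 19): e=[30,4,74] → X
    (5,9)@(11, 19): e=[30,112,-34] → .
    (2,10)@(5, 21): e=[18,24,66] → X
    (4,10)@(9, 21): e=[18,96,-6] → .
  covered (14 px):
    . . . . . .
    . . . . . .
    . . . . . .
    . . . . . .
    . . . . . X
    . . . . . .
    . . . . X .
    . . . X X .
    . . . X X .
    . . X X X .
    . . X X . .
    . X X X . .

Z-buffer (winner per pixel, '.' = empty):
  . . . . . .
  . . . . . .
  . . . . . .
  . . 2 2 . .
  1 1 2 2 . 4
  1 0 0 2 2 .
  0 0 2 2 4 2
  . 0 3 4 4 .
  . . 3 4 4 .
  . . 4 4 4 .
  . . 4 4 . .
  . 4 4 4 . .

Final: 1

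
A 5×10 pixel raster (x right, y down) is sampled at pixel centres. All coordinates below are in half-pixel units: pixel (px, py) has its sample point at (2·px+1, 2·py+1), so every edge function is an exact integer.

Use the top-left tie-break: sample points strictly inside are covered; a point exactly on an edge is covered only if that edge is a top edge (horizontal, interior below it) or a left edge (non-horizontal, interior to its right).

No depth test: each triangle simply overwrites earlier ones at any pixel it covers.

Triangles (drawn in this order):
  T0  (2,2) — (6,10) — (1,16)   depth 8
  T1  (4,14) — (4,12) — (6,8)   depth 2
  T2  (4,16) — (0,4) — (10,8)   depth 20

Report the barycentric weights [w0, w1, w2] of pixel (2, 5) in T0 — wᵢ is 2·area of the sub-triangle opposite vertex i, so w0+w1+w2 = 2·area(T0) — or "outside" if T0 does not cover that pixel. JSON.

T0:
  2·area = 64
  edge (2, 2)→(6, 10): d=(4,8) right/bottom  bias=-1
  edge (6, 10)→(1, 16): d=(-5,6) right/bottom  bias=-1
  edge (1, 16)→(2, 2): d=(1,-14) top-left  bias=+0
    (1,2)@(3, 5): e=[4,43,17] → #
    (2,2)@(5, 5): e=[-12,31,45] → ·
    (1,3)@(3, 7): e=[12,33,19] → #
    (2,3)@(5, 7): e=[-4,21,47] → ·
    (1,4)@(3, 9): e=[20,23,21] → #
    (2,4)@(5, 9): e=[4,11,49] → #
    (3,4)@(7, 9): e=[-12,-1,77] → ·
    (1,5)@(3, 11): e=[28,13,23] → #
    (3,5)@(7, 11): e=[-4,-11,79] → ·
    (1,6)@(3, 13): e=[36,3,25] → #
    (2,6)@(5, 13): e=[20,-9,53] → ·
    (1,7)@(3, 15): e=[44,-7,27] → ·
  covered (7 px):
    · · · · ·
    · · · · ·
    · # · · ·
    · # · · ·
    · # # · ·
    · # # · ·
    · # · · ·
    · · · · ·
    · · · · ·
    · · · · ·
T1:
  2·area = 4
  edge (4, 14)→(4, 12): d=(0,-2) top-left  bias=+0
  edge (4, 12)→(6, 8): d=(2,-4) top-left  bias=+0
  edge (6, 8)→(4, 14): d=(-2,6) right/bottom  bias=-1
    (3,2)@(7, 5): e=[6,-2,0] → ·  [on edge]
    (2,5)@(5, 11): e=[2,2,0] → ·  [on edge]
    (1,8)@(3, 17): e=[-2,6,0] → ·  [on edge]
  covered (0 px):
    · · · · ·
    · · · · ·
    · · · · ·
    · · · · ·
    · · · · ·
    · · · · ·
    · · · · ·
    · · · · ·
    · · · · ·
    · · · · ·
T2:
  2·area = 104
  edge (4, 16)→(0, 4): d=(-4,-12) top-left  bias=+0
  edge (0, 4)→(10, 8): d=(10,4) right/bottom  bias=-1
  edge (10, 8)→(4, 16): d=(-6,8) right/bottom  bias=-1
    (0,2)@(1, 5): e=[8,6,90] → #
    (1,2)@(3, 5): e=[32,-2,74] → ·
    (0,3)@(1, 7): e=[0,26,78] → #  [on edge]
    (1,3)@(3, 7): e=[24,18,62] → #
    (2,3)@(5, 7): e=[48,10,46] → #
    (3,3)@(7, 7): e=[72,2,30] → #
    (4,3)@(9, 7): e=[96,-6,14] → ·
    (0,4)@(1, 9): e=[-8,46,66] → ·
    (1,4)@(3, 9): e=[16,38,50] → #
    (4,4)@(9, 9): e=[88,14,2] → #
    (1,5)@(3, 11): e=[8,58,38] → #
    (4,5)@(9, 11): e=[80,34,-10] → ·
    (1,6)@(3, 13): e=[0,78,26] → #  [on edge]
    (2,9)@(5, 19): e=[0,130,-26] → ·  [on edge]
  covered (14 px):
    · · · · ·
    · · · · ·
    # · · · ·
    # # # # ·
    · # # # #
    · # # # ·
    · # # · ·
    · · · · ·
    · · · · ·
    · · · · ·

Answer: [1,51,12]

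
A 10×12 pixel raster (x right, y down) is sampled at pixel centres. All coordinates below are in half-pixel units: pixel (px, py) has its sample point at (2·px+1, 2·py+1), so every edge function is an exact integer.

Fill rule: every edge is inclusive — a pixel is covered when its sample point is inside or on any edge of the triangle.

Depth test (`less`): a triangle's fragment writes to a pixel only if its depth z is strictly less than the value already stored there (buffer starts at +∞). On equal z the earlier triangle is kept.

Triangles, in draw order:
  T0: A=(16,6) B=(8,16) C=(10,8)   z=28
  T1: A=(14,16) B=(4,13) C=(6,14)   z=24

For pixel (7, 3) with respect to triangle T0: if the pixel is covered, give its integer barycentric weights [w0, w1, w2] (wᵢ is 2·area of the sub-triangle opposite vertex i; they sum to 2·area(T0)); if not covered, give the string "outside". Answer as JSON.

T0:
  2·area = 44
  edge (16, 6)→(8, 16): d=(-8,10) inclusive
  edge (8, 16)→(10, 8): d=(2,-8) inclusive
  edge (10, 8)→(16, 6): d=(6,-2) inclusive
    (9,2)@(19, 5): e=[-22,66,0] → ·  [on edge]
    (6,3)@(13, 7): e=[22,22,0] → █  [on edge]
    (7,3)@(15, 7): e=[2,38,4] → █
    (8,3)@(17, 7): e=[-18,54,8] → ·
    (3,4)@(7, 9): e=[66,-22,0] → ·  [on edge]
    (5,4)@(11, 9): e=[26,10,8] → █
    (7,4)@(15, 9): e=[-14,42,16] → ·
    (0,5)@(1, 11): e=[110,-66,0] → ·  [on edge]
    (5,5)@(11, 11): e=[10,14,20] → █
    (6,5)@(13, 11): e=[-10,30,24] → ·
    (4,6)@(9, 13): e=[14,2,28] → █
    (5,6)@(11, 13): e=[-6,18,32] → ·
  covered (6 px):
    · · · · · · · · · ·
    · · · · · · · · · ·
    · · · · · · · · · ·
    · · · · · · █ █ · ·
    · · · · · █ █ · · ·
    · · · · · █ · · · ·
    · · · · █ · · · · ·
    · · · · · · · · · ·
    · · · · · · · · · ·
    · · · · · · · · · ·
    · · · · · · · · · ·
    · · · · · · · · · ·
T1:
  2·area = 4  (B↔C swapped to make it positive)
  edge (14, 16)→(6, 14): d=(-8,-2) inclusive
  edge (6, 14)→(4, 13): d=(-2,-1) inclusive
  edge (4, 13)→(14, 16): d=(10,3) inclusive
  covered (0 px):
    · · · · · · · · · ·
    · · · · · · · · · ·
    · · · · · · · · · ·
    · · · · · · · · · ·
    · · · · · · · · · ·
    · · · · · · · · · ·
    · · · · · · · · · ·
    · · · · · · · · · ·
    · · · · · · · · · ·
    · · · · · · · · · ·
    · · · · · · · · · ·
    · · · · · · · · · ·

Answer: [38,4,2]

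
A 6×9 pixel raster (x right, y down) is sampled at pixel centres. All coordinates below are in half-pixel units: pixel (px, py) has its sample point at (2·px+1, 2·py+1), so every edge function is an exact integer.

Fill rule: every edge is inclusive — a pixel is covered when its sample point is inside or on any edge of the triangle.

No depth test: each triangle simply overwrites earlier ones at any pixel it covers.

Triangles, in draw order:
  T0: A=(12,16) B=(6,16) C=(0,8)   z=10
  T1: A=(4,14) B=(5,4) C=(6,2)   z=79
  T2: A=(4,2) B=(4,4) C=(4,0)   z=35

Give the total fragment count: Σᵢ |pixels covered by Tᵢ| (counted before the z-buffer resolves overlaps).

T0:
  2·area = 48
  edge (12, 16)→(6, 16): d=(-6,0) inclusive
  edge (6, 16)→(0, 8): d=(-6,-8) inclusive
  edge (0, 8)→(12, 16): d=(12,8) inclusive
    (0,4)@(1, 9): e=[42,2,4] → █
    (1,4)@(3, 9): e=[42,18,-12] → ·
    (0,5)@(1, 11): e=[30,-10,28] → ·
    (1,5)@(3, 11): e=[30,6,12] → █
    (2,5)@(5, 11): e=[30,22,-4] → ·
    (1,6)@(3, 13): e=[18,-6,36] → ·
    (2,6)@(5, 13): e=[18,10,20] → █
    (3,6)@(7, 13): e=[18,26,4] → █
    (4,6)@(9, 13): e=[18,42,-12] → ·
    (2,7)@(5, 15): e=[6,-2,44] → ·
    (3,7)@(7, 15): e=[6,14,28] → █
    (4,7)@(9, 15): e=[6,30,12] → █
  covered (6 px):
    · · · · · ·
    · · · · · ·
    · · · · · ·
    · · · · · ·
    █ · · · · ·
    · █ · · · ·
    · · █ █ · ·
    · · · █ █ ·
    · · · · · ·
T1:
  2·area = 8
  edge (4, 14)→(5, 4): d=(1,-10) inclusive
  edge (5, 4)→(6, 2): d=(1,-2) inclusive
  edge (6, 2)→(4, 14): d=(-2,12) inclusive
    (2,2)@(5, 5): e=[1,1,6] → █
    (3,2)@(7, 5): e=[21,5,-18] → ·
    (2,3)@(5, 7): e=[3,3,2] → █
    (3,3)@(7, 7): e=[23,7,-22] → ·
    (2,4)@(5, 9): e=[5,5,-2] → ·
  covered (2 px):
    · · · · · ·
    · · · · · ·
    · · █ · · ·
    · · █ · · ·
    · · · · · ·
    · · · · · ·
    · · · · · ·
    · · · · · ·
    · · · · · ·
T2:
  degenerate (2·area = 0) — covers nothing

Answer: 8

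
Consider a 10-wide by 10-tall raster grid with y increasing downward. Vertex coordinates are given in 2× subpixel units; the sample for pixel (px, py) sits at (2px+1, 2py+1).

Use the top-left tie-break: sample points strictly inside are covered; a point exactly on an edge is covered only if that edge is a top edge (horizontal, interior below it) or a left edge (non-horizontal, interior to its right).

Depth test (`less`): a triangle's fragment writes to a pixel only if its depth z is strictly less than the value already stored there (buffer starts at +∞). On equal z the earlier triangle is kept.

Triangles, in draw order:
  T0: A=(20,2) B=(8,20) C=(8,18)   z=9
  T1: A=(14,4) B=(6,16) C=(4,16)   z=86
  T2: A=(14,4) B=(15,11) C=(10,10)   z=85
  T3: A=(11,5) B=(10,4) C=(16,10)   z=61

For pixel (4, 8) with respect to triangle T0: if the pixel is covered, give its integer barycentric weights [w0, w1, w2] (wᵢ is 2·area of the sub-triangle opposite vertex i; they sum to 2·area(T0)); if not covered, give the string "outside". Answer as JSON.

T0:
  2·area = 24
  edge (20, 2)→(8, 20): d=(-12,18) right/bottom  bias=-1
  edge (8, 20)→(8, 18): d=(0,-2) top-left  bias=+0
  edge (8, 18)→(20, 2): d=(12,-16) top-left  bias=+0
    (7,4)@(15, 9): e=[6,14,4] → █
    (8,4)@(17, 9): e=[-30,18,36] → ·
    (7,5)@(15, 11): e=[-18,14,28] → ·
    (5,7)@(11, 15): e=[6,6,12] → █
    (6,7)@(13, 15): e=[-30,10,44] → ·
    (4,8)@(9, 17): e=[18,2,4] → █
    (5,8)@(11, 17): e=[-18,6,36] → ·
    (4,9)@(9, 19): e=[-6,2,28] → ·
  covered (3 px):
    · · · · · · · · · ·
    · · · · · · · · · ·
    · · · · · · · · · ·
    · · · · · · · · · ·
    · · · · · · · █ · ·
    · · · · · · · · · ·
    · · · · · · · · · ·
    · · · · · █ · · · ·
    · · · · █ · · · · ·
    · · · · · · · · · ·
T1:
  2·area = 24
  edge (14, 4)→(6, 16): d=(-8,12) right/bottom  bias=-1
  edge (6, 16)→(4, 16): d=(-2,0) right/bottom  bias=-1
  edge (4, 16)→(14, 4): d=(10,-12) top-left  bias=+0
    (4,5)@(9, 11): e=[4,10,10] → █
    (5,5)@(11, 11): e=[-20,10,34] → ·
    (3,6)@(7, 13): e=[12,6,6] → █
    (4,6)@(9, 13): e=[-12,6,30] → ·
    (2,7)@(5, 15): e=[20,2,2] → █
    (3,7)@(7, 15): e=[-4,2,26] → ·
    (2,8)@(5, 17): e=[4,-2,22] → ·
  covered (3 px):
    · · · · · · · · · ·
    · · · · · · · · · ·
    · · · · · · · · · ·
    · · · · · · · · · ·
    · · · · · · · · · ·
    · · · · █ · · · · ·
    · · · █ · · · · · ·
    · · █ · · · · · · ·
    · · · · · · · · · ·
    · · · · · · · · · ·
T2:
  2·area = 34
  edge (14, 4)→(15, 11): d=(1,7) right/bottom  bias=-1
  edge (15, 11)→(10, 10): d=(-5,-1) top-left  bias=+0
  edge (10, 10)→(14, 4): d=(4,-6) top-left  bias=+0
    (6,3)@(13, 7): e=[10,18,6] → █
    (7,3)@(15, 7): e=[-4,20,18] → ·
    (2,4)@(5, 9): e=[68,0,-34] → ·  [on edge]
    (5,4)@(11, 9): e=[26,6,2] → █
    (7,4)@(15, 9): e=[-2,10,26] → ·
    (5,5)@(11, 11): e=[28,-4,10] → ·
    (6,5)@(13, 11): e=[14,-2,22] → ·
    (7,5)@(15, 11): e=[0,0,34] → ·  [on edge]
  covered (3 px):
    · · · · · · · · · ·
    · · · · · · · · · ·
    · · · · · · · · · ·
    · · · · · · █ · · ·
    · · · · · █ █ · · ·
    · · · · · · · · · ·
    · · · · · · · · · ·
    · · · · · · · · · ·
    · · · · · · · · · ·
    · · · · · · · · · ·
T3:
  degenerate (2·area = 0) — covers nothing

Answer: [2,4,18]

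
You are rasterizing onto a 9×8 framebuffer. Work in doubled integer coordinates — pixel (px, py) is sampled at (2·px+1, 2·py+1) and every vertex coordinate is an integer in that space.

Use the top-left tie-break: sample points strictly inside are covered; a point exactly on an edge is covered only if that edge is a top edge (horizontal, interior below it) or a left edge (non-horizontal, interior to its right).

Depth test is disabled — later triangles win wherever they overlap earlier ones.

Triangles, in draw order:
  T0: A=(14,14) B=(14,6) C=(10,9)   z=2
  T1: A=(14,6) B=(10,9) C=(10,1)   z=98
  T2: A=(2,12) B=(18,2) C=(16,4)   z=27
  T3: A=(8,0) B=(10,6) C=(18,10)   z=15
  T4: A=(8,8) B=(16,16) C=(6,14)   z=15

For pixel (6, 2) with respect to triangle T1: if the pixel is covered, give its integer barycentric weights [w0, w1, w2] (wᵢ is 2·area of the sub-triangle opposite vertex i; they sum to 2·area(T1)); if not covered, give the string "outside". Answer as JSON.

T0:
  2·area = 32  (B↔C swapped to make it positive)
  edge (14, 14)→(10, 9): d=(-4,-5) top-left  bias=+0
  edge (10, 9)→(14, 6): d=(4,-3) top-left  bias=+0
  edge (14, 6)→(14, 14): d=(0,8) right/bottom  bias=-1
    (6,3)@(13, 7): e=[23,1,8] → #
    (7,3)@(15, 7): e=[33,7,-8] → ·
    (5,4)@(11, 9): e=[5,3,24] → #
    (7,4)@(15, 9): e=[25,15,-8] → ·
    (5,5)@(11, 11): e=[-3,11,24] → ·
    (6,5)@(13, 11): e=[7,17,8] → #
    (7,5)@(15, 11): e=[17,23,-8] → ·
    (6,6)@(13, 13): e=[-1,25,8] → ·
  covered (4 px):
    · · · · · · · · ·
    · · · · · · · · ·
    · · · · · · · · ·
    · · · · · · # · ·
    · · · · · # # · ·
    · · · · · · # · ·
    · · · · · · · · ·
    · · · · · · · · ·
T1:
  2·area = 32
  edge (14, 6)→(10, 9): d=(-4,3) right/bottom  bias=-1
  edge (10, 9)→(10, 1): d=(0,-8) top-left  bias=+0
  edge (10, 1)→(14, 6): d=(4,5) right/bottom  bias=-1
    (5,1)@(11, 3): e=[21,8,3] → #
    (6,1)@(13, 3): e=[15,24,-7] → ·
    (5,2)@(11, 5): e=[13,8,11] → #
    (6,2)@(13, 5): e=[7,24,1] → #
    (7,2)@(15, 5): e=[1,40,-9] → ·
    (5,3)@(11, 7): e=[5,8,19] → #
    (6,3)@(13, 7): e=[-1,24,9] → ·
    (5,4)@(11, 9): e=[-3,8,27] → ·
  covered (4 px):
    · · · · · · · · ·
    · · · · · # · · ·
    · · · · · # # · ·
    · · · · · # · · ·
    · · · · · · · · ·
    · · · · · · · · ·
    · · · · · · · · ·
    · · · · · · · · ·
T2:
  2·area = 12
  edge (2, 12)→(18, 2): d=(16,-10) top-left  bias=+0
  edge (18, 2)→(16, 4): d=(-2,2) right/bottom  bias=-1
  edge (16, 4)→(2, 12): d=(-14,8) right/bottom  bias=-1
    (8,1)@(17, 3): e=[6,0,6] → ·  [on edge]
    (7,2)@(15, 5): e=[18,0,-6] → ·  [on edge]
    (6,3)@(13, 7): e=[30,0,-18] → ·  [on edge]
    (3,4)@(7, 9): e=[2,8,2] → #
    (4,4)@(9, 9): e=[22,4,-14] → ·
    (5,4)@(11, 9): e=[42,0,-30] → ·  [on edge]
    (3,5)@(7, 11): e=[34,4,-26] → ·
    (4,5)@(9, 11): e=[54,0,-42] → ·  [on edge]
    (3,6)@(7, 13): e=[66,0,-54] → ·  [on edge]
    (2,7)@(5, 15): e=[78,0,-66] → ·  [on edge]
  covered (1 px):
    · · · · · · · · ·
    · · · · · · · · ·
    · · · · · · · · ·
    · · · · · · · · ·
    · · · # · · · · ·
    · · · · · · · · ·
    · · · · · · · · ·
    · · · · · · · · ·
T3:
  2·area = 40  (B↔C swapped to make it positive)
  edge (8, 0)→(18, 10): d=(10,10) right/bottom  bias=-1
  edge (18, 10)→(10, 6): d=(-8,-4) top-left  bias=+0
  edge (10, 6)→(8, 0): d=(-2,-6) top-left  bias=+0
    (4,0)@(9, 1): e=[0,36,4] → ·  [on edge]
    (4,1)@(9, 3): e=[20,20,0] → #  [on edge]
    (5,1)@(11, 3): e=[0,28,12] → ·  [on edge]
    (4,2)@(9, 5): e=[40,4,-4] → ·
    (5,2)@(11, 5): e=[20,12,8] → #
    (6,2)@(13, 5): e=[0,20,20] → ·  [on edge]
    (5,3)@(11, 7): e=[40,-4,4] → ·
    (6,3)@(13, 7): e=[20,4,16] → #
    (7,3)@(15, 7): e=[0,12,28] → ·  [on edge]
    (5,4)@(11, 9): e=[60,-20,0] → ·  [on edge]
    (6,4)@(13, 9): e=[40,-12,12] → ·
    (8,4)@(17, 9): e=[0,4,36] → ·  [on edge]
    (6,7)@(13, 15): e=[100,-60,0] → ·  [on edge]
  covered (3 px):
    · · · · · · · · ·
    · · · · # · · · ·
    · · · · · # · · ·
    · · · · · · # · ·
    · · · · · · · · ·
    · · · · · · · · ·
    · · · · · · · · ·
    · · · · · · · · ·
T4:
  2·area = 64
  edge (8, 8)→(16, 16): d=(8,8) right/bottom  bias=-1
  edge (16, 16)→(6, 14): d=(-10,-2) top-left  bias=+0
  edge (6, 14)→(8, 8): d=(2,-6) top-left  bias=+0
    (0,0)@(1, 1): e=[0,120,-56] → ·  [on edge]
    (1,1)@(3, 3): e=[0,104,-40] → ·  [on edge]
    (2,2)@(5, 5): e=[0,88,-24] → ·  [on edge]
    (4,2)@(9, 5): e=[-32,96,0] → ·  [on edge]
    (3,3)@(7, 7): e=[0,72,-8] → ·  [on edge]
    (4,4)@(9, 9): e=[0,56,8] → ·  [on edge]
    (3,5)@(7, 11): e=[32,32,0] → #  [on edge]
    (4,5)@(9, 11): e=[16,36,12] → #
    (5,5)@(11, 11): e=[0,40,24] → ·  [on edge]
    (0,6)@(1, 13): e=[96,0,-32] → ·  [on edge]
    (3,6)@(7, 13): e=[48,12,4] → #
    (5,6)@(11, 13): e=[16,20,28] → #
    (6,6)@(13, 13): e=[0,24,40] → ·  [on edge]
    (5,7)@(11, 15): e=[32,0,32] → #  [on edge]
    (7,7)@(15, 15): e=[0,8,56] → ·  [on edge]
  covered (7 px):
    · · · · · · · · ·
    · · · · · · · · ·
    · · · · · · · · ·
    · · · · · · · · ·
    · · · · · · · · ·
    · · · # # · · · ·
    · · · # # # · · ·
    · · · · · # # · ·

Result: [24,1,7]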